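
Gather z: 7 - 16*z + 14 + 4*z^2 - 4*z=4*z^2 - 20*z + 21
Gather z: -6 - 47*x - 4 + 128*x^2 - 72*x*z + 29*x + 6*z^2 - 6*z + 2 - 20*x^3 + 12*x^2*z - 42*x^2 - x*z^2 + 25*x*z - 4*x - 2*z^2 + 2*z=-20*x^3 + 86*x^2 - 22*x + z^2*(4 - x) + z*(12*x^2 - 47*x - 4) - 8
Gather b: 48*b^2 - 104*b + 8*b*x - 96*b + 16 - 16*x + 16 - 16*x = 48*b^2 + b*(8*x - 200) - 32*x + 32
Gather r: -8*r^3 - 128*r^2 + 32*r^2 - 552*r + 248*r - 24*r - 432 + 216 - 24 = -8*r^3 - 96*r^2 - 328*r - 240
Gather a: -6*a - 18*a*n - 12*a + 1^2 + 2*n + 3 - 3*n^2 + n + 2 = a*(-18*n - 18) - 3*n^2 + 3*n + 6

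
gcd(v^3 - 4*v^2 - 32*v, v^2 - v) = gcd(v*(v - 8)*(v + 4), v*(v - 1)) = v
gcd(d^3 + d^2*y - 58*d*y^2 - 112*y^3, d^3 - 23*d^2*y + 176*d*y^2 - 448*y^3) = -d + 8*y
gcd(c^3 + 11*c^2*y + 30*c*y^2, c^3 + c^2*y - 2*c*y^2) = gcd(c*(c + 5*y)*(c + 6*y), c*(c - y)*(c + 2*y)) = c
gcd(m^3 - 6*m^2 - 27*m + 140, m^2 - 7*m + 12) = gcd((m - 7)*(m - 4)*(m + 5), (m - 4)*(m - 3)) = m - 4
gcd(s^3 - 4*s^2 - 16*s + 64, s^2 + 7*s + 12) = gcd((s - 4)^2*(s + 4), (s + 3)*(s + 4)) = s + 4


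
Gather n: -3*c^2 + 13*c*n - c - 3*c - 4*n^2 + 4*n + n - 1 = -3*c^2 - 4*c - 4*n^2 + n*(13*c + 5) - 1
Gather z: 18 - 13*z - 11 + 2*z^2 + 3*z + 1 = 2*z^2 - 10*z + 8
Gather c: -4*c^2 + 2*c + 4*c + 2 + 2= -4*c^2 + 6*c + 4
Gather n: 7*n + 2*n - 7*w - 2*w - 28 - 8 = 9*n - 9*w - 36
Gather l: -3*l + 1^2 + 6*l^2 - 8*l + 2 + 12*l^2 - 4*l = 18*l^2 - 15*l + 3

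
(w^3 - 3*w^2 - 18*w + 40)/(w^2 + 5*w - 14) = (w^2 - w - 20)/(w + 7)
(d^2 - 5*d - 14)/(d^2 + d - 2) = (d - 7)/(d - 1)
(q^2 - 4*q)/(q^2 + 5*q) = (q - 4)/(q + 5)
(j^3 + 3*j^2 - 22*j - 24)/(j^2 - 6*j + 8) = (j^2 + 7*j + 6)/(j - 2)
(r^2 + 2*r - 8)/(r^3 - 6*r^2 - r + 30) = (r^2 + 2*r - 8)/(r^3 - 6*r^2 - r + 30)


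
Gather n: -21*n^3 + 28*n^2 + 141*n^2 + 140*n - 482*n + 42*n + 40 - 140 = -21*n^3 + 169*n^2 - 300*n - 100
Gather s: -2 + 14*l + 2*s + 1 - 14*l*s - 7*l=7*l + s*(2 - 14*l) - 1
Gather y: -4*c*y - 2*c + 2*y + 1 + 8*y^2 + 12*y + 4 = -2*c + 8*y^2 + y*(14 - 4*c) + 5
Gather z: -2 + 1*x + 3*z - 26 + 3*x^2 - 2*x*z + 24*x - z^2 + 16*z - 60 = 3*x^2 + 25*x - z^2 + z*(19 - 2*x) - 88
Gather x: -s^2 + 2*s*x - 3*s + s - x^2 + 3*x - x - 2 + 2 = -s^2 - 2*s - x^2 + x*(2*s + 2)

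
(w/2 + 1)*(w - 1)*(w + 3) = w^3/2 + 2*w^2 + w/2 - 3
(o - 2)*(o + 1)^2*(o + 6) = o^4 + 6*o^3 - 3*o^2 - 20*o - 12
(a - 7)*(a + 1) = a^2 - 6*a - 7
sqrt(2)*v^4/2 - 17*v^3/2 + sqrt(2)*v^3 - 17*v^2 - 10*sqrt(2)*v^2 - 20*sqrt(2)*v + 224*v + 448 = (v - 8*sqrt(2))*(v - 4*sqrt(2))*(v + 7*sqrt(2)/2)*(sqrt(2)*v/2 + sqrt(2))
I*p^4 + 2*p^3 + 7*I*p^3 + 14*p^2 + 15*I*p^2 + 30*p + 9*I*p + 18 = (p + 3)^2*(p - 2*I)*(I*p + I)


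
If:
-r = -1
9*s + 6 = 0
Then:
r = 1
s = -2/3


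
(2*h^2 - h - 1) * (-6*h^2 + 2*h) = -12*h^4 + 10*h^3 + 4*h^2 - 2*h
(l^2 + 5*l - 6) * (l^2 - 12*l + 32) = l^4 - 7*l^3 - 34*l^2 + 232*l - 192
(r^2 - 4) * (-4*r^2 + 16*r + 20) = -4*r^4 + 16*r^3 + 36*r^2 - 64*r - 80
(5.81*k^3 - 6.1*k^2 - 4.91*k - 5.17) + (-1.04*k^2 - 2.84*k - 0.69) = 5.81*k^3 - 7.14*k^2 - 7.75*k - 5.86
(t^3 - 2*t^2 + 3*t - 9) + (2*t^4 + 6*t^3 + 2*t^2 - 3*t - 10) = 2*t^4 + 7*t^3 - 19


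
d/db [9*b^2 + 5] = 18*b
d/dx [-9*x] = -9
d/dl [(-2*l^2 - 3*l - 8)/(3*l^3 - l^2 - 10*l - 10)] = (6*l^4 + 18*l^3 + 89*l^2 + 24*l - 50)/(9*l^6 - 6*l^5 - 59*l^4 - 40*l^3 + 120*l^2 + 200*l + 100)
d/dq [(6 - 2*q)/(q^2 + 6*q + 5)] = 2*(-q^2 - 6*q + 2*(q - 3)*(q + 3) - 5)/(q^2 + 6*q + 5)^2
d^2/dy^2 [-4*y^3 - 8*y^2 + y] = -24*y - 16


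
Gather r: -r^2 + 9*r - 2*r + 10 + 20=-r^2 + 7*r + 30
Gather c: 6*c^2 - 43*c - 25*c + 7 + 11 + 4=6*c^2 - 68*c + 22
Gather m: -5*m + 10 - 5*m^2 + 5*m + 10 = 20 - 5*m^2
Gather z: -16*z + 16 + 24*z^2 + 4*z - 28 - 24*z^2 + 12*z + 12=0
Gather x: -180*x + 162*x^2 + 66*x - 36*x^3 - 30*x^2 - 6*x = -36*x^3 + 132*x^2 - 120*x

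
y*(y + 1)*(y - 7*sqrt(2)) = y^3 - 7*sqrt(2)*y^2 + y^2 - 7*sqrt(2)*y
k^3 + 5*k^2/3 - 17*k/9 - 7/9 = (k - 1)*(k + 1/3)*(k + 7/3)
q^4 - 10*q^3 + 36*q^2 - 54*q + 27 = (q - 3)^3*(q - 1)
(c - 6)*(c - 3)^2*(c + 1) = c^4 - 11*c^3 + 33*c^2 - 9*c - 54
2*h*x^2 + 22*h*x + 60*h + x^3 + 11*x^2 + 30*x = (2*h + x)*(x + 5)*(x + 6)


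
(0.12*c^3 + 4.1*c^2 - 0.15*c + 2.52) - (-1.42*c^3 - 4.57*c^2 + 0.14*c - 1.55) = 1.54*c^3 + 8.67*c^2 - 0.29*c + 4.07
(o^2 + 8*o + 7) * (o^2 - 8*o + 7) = o^4 - 50*o^2 + 49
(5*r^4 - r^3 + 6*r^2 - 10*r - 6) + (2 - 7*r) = 5*r^4 - r^3 + 6*r^2 - 17*r - 4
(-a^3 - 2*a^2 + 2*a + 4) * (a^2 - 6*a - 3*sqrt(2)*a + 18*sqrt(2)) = -a^5 + 4*a^4 + 3*sqrt(2)*a^4 - 12*sqrt(2)*a^3 + 14*a^3 - 42*sqrt(2)*a^2 - 8*a^2 - 24*a + 24*sqrt(2)*a + 72*sqrt(2)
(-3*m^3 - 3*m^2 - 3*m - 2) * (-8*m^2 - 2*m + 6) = 24*m^5 + 30*m^4 + 12*m^3 + 4*m^2 - 14*m - 12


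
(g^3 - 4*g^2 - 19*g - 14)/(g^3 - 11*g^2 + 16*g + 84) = (g + 1)/(g - 6)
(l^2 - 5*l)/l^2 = (l - 5)/l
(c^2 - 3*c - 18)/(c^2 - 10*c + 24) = (c + 3)/(c - 4)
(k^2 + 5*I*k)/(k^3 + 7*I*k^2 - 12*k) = (k + 5*I)/(k^2 + 7*I*k - 12)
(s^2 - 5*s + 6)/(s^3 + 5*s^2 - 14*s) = (s - 3)/(s*(s + 7))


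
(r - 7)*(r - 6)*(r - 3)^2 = r^4 - 19*r^3 + 129*r^2 - 369*r + 378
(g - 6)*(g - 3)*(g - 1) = g^3 - 10*g^2 + 27*g - 18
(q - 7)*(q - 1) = q^2 - 8*q + 7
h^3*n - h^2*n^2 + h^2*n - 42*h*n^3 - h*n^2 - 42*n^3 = (h - 7*n)*(h + 6*n)*(h*n + n)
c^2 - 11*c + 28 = (c - 7)*(c - 4)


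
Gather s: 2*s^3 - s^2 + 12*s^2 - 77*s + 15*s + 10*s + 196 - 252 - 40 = 2*s^3 + 11*s^2 - 52*s - 96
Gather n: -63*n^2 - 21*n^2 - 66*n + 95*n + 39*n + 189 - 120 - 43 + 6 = -84*n^2 + 68*n + 32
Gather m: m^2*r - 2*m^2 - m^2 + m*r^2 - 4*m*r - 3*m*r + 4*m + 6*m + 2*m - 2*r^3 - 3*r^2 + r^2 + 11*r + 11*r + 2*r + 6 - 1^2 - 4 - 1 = m^2*(r - 3) + m*(r^2 - 7*r + 12) - 2*r^3 - 2*r^2 + 24*r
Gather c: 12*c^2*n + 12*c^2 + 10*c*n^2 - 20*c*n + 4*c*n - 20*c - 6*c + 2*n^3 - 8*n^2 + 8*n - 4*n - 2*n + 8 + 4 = c^2*(12*n + 12) + c*(10*n^2 - 16*n - 26) + 2*n^3 - 8*n^2 + 2*n + 12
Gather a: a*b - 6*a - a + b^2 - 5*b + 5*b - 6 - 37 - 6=a*(b - 7) + b^2 - 49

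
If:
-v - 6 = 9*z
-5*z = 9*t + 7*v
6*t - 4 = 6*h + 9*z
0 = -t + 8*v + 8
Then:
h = 2509/2118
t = 352/353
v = -309/353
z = -201/353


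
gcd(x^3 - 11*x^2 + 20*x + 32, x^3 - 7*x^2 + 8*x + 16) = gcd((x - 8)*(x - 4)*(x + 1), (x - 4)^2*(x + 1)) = x^2 - 3*x - 4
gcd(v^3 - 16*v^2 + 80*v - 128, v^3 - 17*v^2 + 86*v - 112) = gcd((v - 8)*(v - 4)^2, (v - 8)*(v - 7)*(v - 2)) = v - 8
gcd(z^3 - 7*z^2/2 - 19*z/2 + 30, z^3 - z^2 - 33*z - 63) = z + 3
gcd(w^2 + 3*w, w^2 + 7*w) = w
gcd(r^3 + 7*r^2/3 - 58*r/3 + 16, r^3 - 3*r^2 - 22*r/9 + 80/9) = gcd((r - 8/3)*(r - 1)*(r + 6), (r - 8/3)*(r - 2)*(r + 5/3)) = r - 8/3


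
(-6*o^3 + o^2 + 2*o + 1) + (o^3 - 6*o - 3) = -5*o^3 + o^2 - 4*o - 2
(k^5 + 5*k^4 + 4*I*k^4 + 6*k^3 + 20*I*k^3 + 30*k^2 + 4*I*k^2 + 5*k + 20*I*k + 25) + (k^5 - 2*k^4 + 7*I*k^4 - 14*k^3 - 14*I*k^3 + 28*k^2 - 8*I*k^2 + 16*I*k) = 2*k^5 + 3*k^4 + 11*I*k^4 - 8*k^3 + 6*I*k^3 + 58*k^2 - 4*I*k^2 + 5*k + 36*I*k + 25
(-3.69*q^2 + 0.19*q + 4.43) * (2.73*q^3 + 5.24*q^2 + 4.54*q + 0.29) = -10.0737*q^5 - 18.8169*q^4 - 3.6631*q^3 + 23.0057*q^2 + 20.1673*q + 1.2847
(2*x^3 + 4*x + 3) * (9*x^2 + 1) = 18*x^5 + 38*x^3 + 27*x^2 + 4*x + 3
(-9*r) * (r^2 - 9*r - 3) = -9*r^3 + 81*r^2 + 27*r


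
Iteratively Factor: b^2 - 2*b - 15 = (b + 3)*(b - 5)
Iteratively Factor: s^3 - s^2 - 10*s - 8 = (s + 1)*(s^2 - 2*s - 8) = (s + 1)*(s + 2)*(s - 4)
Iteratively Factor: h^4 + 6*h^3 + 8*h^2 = (h + 4)*(h^3 + 2*h^2) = (h + 2)*(h + 4)*(h^2) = h*(h + 2)*(h + 4)*(h)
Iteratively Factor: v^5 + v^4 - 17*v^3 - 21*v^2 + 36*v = (v - 4)*(v^4 + 5*v^3 + 3*v^2 - 9*v) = v*(v - 4)*(v^3 + 5*v^2 + 3*v - 9) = v*(v - 4)*(v + 3)*(v^2 + 2*v - 3) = v*(v - 4)*(v - 1)*(v + 3)*(v + 3)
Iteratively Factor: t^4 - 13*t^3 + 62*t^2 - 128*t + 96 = (t - 4)*(t^3 - 9*t^2 + 26*t - 24) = (t - 4)^2*(t^2 - 5*t + 6) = (t - 4)^2*(t - 2)*(t - 3)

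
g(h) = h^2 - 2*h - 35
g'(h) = 2*h - 2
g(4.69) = -22.38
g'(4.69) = 7.38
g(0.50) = -35.75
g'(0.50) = -1.00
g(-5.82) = 10.51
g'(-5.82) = -13.64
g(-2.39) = -24.51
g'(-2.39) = -6.78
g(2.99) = -32.04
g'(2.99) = 3.98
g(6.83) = -2.01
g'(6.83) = 11.66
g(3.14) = -31.42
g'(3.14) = 4.28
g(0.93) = -36.00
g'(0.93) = -0.14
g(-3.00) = -20.00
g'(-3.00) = -8.00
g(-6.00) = 13.00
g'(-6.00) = -14.00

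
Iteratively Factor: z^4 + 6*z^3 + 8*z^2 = (z + 2)*(z^3 + 4*z^2) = z*(z + 2)*(z^2 + 4*z) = z^2*(z + 2)*(z + 4)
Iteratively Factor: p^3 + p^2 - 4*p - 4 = (p + 1)*(p^2 - 4) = (p - 2)*(p + 1)*(p + 2)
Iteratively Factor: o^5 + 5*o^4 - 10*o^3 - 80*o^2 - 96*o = (o)*(o^4 + 5*o^3 - 10*o^2 - 80*o - 96) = o*(o - 4)*(o^3 + 9*o^2 + 26*o + 24) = o*(o - 4)*(o + 4)*(o^2 + 5*o + 6) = o*(o - 4)*(o + 3)*(o + 4)*(o + 2)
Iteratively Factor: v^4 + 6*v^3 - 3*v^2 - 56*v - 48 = (v + 4)*(v^3 + 2*v^2 - 11*v - 12) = (v - 3)*(v + 4)*(v^2 + 5*v + 4) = (v - 3)*(v + 1)*(v + 4)*(v + 4)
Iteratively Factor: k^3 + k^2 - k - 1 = (k + 1)*(k^2 - 1) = (k - 1)*(k + 1)*(k + 1)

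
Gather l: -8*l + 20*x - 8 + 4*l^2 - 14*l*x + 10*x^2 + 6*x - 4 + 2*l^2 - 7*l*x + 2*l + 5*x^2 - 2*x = 6*l^2 + l*(-21*x - 6) + 15*x^2 + 24*x - 12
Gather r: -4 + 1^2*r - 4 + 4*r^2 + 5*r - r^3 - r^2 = -r^3 + 3*r^2 + 6*r - 8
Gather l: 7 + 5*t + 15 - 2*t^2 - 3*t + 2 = -2*t^2 + 2*t + 24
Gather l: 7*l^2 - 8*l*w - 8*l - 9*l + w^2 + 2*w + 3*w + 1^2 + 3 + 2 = 7*l^2 + l*(-8*w - 17) + w^2 + 5*w + 6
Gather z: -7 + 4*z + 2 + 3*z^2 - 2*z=3*z^2 + 2*z - 5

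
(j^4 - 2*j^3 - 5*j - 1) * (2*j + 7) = 2*j^5 + 3*j^4 - 14*j^3 - 10*j^2 - 37*j - 7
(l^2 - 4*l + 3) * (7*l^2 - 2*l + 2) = 7*l^4 - 30*l^3 + 31*l^2 - 14*l + 6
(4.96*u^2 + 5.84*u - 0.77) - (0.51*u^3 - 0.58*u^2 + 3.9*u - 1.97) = -0.51*u^3 + 5.54*u^2 + 1.94*u + 1.2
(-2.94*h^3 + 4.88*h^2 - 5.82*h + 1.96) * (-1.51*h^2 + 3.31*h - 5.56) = 4.4394*h^5 - 17.1002*h^4 + 41.2874*h^3 - 49.3566*h^2 + 38.8468*h - 10.8976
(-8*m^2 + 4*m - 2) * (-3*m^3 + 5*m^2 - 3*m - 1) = 24*m^5 - 52*m^4 + 50*m^3 - 14*m^2 + 2*m + 2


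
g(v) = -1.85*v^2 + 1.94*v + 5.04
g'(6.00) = -20.26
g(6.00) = -49.92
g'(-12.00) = 46.34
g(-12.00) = -284.64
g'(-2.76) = 12.15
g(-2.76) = -14.41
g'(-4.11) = 17.15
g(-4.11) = -34.18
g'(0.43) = 0.35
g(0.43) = 5.53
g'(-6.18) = 24.81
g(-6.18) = -77.61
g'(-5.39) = 21.88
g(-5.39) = -59.16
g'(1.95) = -5.28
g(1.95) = 1.79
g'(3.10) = -9.53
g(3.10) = -6.72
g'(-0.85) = 5.08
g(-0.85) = 2.05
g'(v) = 1.94 - 3.7*v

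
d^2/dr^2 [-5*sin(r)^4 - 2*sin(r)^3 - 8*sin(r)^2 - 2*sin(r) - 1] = 80*sin(r)^4 + 18*sin(r)^3 - 28*sin(r)^2 - 10*sin(r) - 16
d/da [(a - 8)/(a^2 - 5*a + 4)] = (a^2 - 5*a - (a - 8)*(2*a - 5) + 4)/(a^2 - 5*a + 4)^2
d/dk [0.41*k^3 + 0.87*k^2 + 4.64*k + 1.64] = 1.23*k^2 + 1.74*k + 4.64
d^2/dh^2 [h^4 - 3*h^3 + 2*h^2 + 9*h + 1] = 12*h^2 - 18*h + 4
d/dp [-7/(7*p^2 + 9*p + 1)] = 7*(14*p + 9)/(7*p^2 + 9*p + 1)^2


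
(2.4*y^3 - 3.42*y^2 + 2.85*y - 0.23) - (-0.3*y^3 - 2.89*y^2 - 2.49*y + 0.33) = 2.7*y^3 - 0.53*y^2 + 5.34*y - 0.56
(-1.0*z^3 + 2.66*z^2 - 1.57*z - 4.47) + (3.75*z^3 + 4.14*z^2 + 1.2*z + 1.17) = 2.75*z^3 + 6.8*z^2 - 0.37*z - 3.3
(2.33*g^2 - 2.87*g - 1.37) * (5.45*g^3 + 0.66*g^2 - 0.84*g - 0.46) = 12.6985*g^5 - 14.1037*g^4 - 11.3179*g^3 + 0.4348*g^2 + 2.471*g + 0.6302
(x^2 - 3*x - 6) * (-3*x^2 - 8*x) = -3*x^4 + x^3 + 42*x^2 + 48*x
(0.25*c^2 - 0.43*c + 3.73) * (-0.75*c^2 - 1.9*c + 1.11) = -0.1875*c^4 - 0.1525*c^3 - 1.703*c^2 - 7.5643*c + 4.1403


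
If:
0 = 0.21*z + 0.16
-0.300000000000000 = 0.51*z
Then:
No Solution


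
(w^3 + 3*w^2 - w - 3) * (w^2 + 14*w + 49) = w^5 + 17*w^4 + 90*w^3 + 130*w^2 - 91*w - 147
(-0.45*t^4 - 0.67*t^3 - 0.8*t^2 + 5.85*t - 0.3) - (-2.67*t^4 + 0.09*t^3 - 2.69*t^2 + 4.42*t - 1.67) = 2.22*t^4 - 0.76*t^3 + 1.89*t^2 + 1.43*t + 1.37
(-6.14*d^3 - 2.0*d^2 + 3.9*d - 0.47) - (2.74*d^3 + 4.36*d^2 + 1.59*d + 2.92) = -8.88*d^3 - 6.36*d^2 + 2.31*d - 3.39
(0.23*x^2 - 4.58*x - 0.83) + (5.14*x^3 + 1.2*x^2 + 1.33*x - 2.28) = 5.14*x^3 + 1.43*x^2 - 3.25*x - 3.11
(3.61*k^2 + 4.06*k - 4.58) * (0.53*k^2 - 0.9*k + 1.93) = 1.9133*k^4 - 1.0972*k^3 + 0.885899999999999*k^2 + 11.9578*k - 8.8394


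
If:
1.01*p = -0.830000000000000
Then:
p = -0.82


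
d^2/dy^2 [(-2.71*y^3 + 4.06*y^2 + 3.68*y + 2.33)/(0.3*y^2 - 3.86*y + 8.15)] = (-4.44089209850063e-16*y^5 + 1.4210854715202e-14*y^4 - 57.4385720000001*y^3 + 453.22134*y^2 - 1150.20429*y + 828.927376)/(0.027*y^6 - 1.0422*y^5 + 15.61014*y^4 - 114.138656*y^3 + 424.07547*y^2 - 769.17255*y + 541.343375)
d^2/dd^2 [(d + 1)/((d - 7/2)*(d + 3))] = 8*(2*d^3 + 6*d^2 + 60*d + 11)/(8*d^6 - 12*d^5 - 246*d^4 + 251*d^3 + 2583*d^2 - 1323*d - 9261)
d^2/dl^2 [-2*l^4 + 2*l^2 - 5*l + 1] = 4 - 24*l^2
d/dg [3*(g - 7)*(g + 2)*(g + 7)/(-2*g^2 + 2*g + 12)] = 3*(-g^2 + 6*g - 49)/(2*(g^2 - 6*g + 9))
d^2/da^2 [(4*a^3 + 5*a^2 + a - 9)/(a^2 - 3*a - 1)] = 16*(7*a^3 + 3*a^2 + 12*a - 11)/(a^6 - 9*a^5 + 24*a^4 - 9*a^3 - 24*a^2 - 9*a - 1)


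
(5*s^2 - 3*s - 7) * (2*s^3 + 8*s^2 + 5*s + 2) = 10*s^5 + 34*s^4 - 13*s^3 - 61*s^2 - 41*s - 14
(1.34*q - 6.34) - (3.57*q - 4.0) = -2.23*q - 2.34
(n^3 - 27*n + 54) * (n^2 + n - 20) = n^5 + n^4 - 47*n^3 + 27*n^2 + 594*n - 1080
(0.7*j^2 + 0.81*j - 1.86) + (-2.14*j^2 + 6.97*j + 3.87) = -1.44*j^2 + 7.78*j + 2.01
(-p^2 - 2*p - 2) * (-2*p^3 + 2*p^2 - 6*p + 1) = 2*p^5 + 2*p^4 + 6*p^3 + 7*p^2 + 10*p - 2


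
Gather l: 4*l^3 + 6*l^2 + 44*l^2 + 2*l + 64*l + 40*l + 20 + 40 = 4*l^3 + 50*l^2 + 106*l + 60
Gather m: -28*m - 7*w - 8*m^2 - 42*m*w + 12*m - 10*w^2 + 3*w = -8*m^2 + m*(-42*w - 16) - 10*w^2 - 4*w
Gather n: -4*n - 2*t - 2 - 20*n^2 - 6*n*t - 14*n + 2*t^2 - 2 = -20*n^2 + n*(-6*t - 18) + 2*t^2 - 2*t - 4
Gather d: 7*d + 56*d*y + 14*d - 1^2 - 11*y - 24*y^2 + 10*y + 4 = d*(56*y + 21) - 24*y^2 - y + 3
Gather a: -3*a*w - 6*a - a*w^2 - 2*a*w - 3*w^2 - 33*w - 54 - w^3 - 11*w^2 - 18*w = a*(-w^2 - 5*w - 6) - w^3 - 14*w^2 - 51*w - 54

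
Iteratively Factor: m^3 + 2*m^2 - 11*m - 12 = (m + 1)*(m^2 + m - 12) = (m - 3)*(m + 1)*(m + 4)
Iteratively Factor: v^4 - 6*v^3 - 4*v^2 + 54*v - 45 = (v - 3)*(v^3 - 3*v^2 - 13*v + 15) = (v - 3)*(v + 3)*(v^2 - 6*v + 5) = (v - 3)*(v - 1)*(v + 3)*(v - 5)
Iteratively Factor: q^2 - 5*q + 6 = (q - 3)*(q - 2)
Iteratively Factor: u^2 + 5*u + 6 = (u + 2)*(u + 3)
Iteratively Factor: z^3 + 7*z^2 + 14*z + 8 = (z + 1)*(z^2 + 6*z + 8) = (z + 1)*(z + 4)*(z + 2)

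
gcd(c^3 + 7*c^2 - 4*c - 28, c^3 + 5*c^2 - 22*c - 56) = c^2 + 9*c + 14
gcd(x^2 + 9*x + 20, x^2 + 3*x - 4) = x + 4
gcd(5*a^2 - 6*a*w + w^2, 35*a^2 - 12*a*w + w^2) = -5*a + w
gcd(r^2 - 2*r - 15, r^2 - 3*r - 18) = r + 3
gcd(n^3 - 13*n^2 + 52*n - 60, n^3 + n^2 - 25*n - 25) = n - 5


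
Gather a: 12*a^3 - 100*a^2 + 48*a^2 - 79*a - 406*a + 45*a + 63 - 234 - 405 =12*a^3 - 52*a^2 - 440*a - 576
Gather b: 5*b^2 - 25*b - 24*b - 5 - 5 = 5*b^2 - 49*b - 10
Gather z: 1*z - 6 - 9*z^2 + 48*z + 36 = -9*z^2 + 49*z + 30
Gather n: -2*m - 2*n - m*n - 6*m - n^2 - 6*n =-8*m - n^2 + n*(-m - 8)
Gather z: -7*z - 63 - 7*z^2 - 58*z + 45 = -7*z^2 - 65*z - 18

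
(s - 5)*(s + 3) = s^2 - 2*s - 15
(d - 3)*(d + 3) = d^2 - 9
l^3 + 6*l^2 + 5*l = l*(l + 1)*(l + 5)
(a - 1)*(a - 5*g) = a^2 - 5*a*g - a + 5*g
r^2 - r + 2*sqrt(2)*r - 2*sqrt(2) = (r - 1)*(r + 2*sqrt(2))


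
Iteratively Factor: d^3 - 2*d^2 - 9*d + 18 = (d + 3)*(d^2 - 5*d + 6) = (d - 3)*(d + 3)*(d - 2)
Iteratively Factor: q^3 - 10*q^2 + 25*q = (q)*(q^2 - 10*q + 25) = q*(q - 5)*(q - 5)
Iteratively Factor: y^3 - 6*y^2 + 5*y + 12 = (y - 4)*(y^2 - 2*y - 3) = (y - 4)*(y - 3)*(y + 1)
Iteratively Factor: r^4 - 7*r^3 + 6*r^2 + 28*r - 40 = (r - 2)*(r^3 - 5*r^2 - 4*r + 20) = (r - 5)*(r - 2)*(r^2 - 4) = (r - 5)*(r - 2)^2*(r + 2)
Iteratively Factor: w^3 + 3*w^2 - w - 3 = (w + 1)*(w^2 + 2*w - 3) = (w - 1)*(w + 1)*(w + 3)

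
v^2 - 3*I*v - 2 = (v - 2*I)*(v - I)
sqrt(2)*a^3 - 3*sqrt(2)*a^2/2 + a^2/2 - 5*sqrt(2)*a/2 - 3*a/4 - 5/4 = (a - 5/2)*(a + 1)*(sqrt(2)*a + 1/2)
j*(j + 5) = j^2 + 5*j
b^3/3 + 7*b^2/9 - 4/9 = (b/3 + 1/3)*(b - 2/3)*(b + 2)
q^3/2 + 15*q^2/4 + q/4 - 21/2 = (q/2 + 1)*(q - 3/2)*(q + 7)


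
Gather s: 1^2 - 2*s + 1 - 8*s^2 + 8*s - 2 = -8*s^2 + 6*s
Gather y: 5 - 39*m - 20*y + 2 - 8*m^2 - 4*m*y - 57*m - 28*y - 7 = -8*m^2 - 96*m + y*(-4*m - 48)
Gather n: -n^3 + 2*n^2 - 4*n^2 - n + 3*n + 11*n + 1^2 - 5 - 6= -n^3 - 2*n^2 + 13*n - 10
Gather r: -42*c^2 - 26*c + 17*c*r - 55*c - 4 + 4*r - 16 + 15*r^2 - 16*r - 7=-42*c^2 - 81*c + 15*r^2 + r*(17*c - 12) - 27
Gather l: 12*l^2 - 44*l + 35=12*l^2 - 44*l + 35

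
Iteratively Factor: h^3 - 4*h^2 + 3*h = (h - 1)*(h^2 - 3*h) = h*(h - 1)*(h - 3)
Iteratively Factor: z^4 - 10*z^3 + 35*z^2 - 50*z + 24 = (z - 4)*(z^3 - 6*z^2 + 11*z - 6) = (z - 4)*(z - 1)*(z^2 - 5*z + 6) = (z - 4)*(z - 2)*(z - 1)*(z - 3)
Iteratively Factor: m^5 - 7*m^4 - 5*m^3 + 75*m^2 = (m - 5)*(m^4 - 2*m^3 - 15*m^2) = m*(m - 5)*(m^3 - 2*m^2 - 15*m) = m^2*(m - 5)*(m^2 - 2*m - 15) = m^2*(m - 5)^2*(m + 3)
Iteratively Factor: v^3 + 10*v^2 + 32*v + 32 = (v + 4)*(v^2 + 6*v + 8) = (v + 2)*(v + 4)*(v + 4)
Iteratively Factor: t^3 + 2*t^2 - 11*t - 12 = (t - 3)*(t^2 + 5*t + 4) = (t - 3)*(t + 1)*(t + 4)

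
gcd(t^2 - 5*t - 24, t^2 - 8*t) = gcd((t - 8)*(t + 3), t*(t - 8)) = t - 8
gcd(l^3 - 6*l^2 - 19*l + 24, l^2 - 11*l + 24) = l - 8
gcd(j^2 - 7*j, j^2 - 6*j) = j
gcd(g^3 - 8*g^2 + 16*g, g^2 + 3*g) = g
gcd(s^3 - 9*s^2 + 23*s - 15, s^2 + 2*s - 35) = s - 5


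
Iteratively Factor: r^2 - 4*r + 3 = (r - 1)*(r - 3)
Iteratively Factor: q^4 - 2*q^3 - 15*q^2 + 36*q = (q)*(q^3 - 2*q^2 - 15*q + 36) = q*(q - 3)*(q^2 + q - 12) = q*(q - 3)*(q + 4)*(q - 3)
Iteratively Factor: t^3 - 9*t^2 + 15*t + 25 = (t - 5)*(t^2 - 4*t - 5) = (t - 5)*(t + 1)*(t - 5)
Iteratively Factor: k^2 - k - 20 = (k + 4)*(k - 5)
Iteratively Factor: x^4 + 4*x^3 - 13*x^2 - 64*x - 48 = (x + 3)*(x^3 + x^2 - 16*x - 16) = (x - 4)*(x + 3)*(x^2 + 5*x + 4) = (x - 4)*(x + 1)*(x + 3)*(x + 4)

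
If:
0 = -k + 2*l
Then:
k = 2*l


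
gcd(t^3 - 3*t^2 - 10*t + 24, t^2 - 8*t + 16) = t - 4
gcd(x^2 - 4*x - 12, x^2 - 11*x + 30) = x - 6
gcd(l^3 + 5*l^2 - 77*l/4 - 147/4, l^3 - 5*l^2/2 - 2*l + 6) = l + 3/2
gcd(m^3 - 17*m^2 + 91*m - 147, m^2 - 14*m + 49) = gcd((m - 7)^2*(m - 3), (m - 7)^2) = m^2 - 14*m + 49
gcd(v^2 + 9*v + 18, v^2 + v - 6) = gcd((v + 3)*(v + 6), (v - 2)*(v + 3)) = v + 3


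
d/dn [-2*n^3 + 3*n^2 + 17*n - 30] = -6*n^2 + 6*n + 17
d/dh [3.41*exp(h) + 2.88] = 3.41*exp(h)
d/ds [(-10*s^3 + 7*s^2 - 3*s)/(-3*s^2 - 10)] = (30*s^4 + 291*s^2 - 140*s + 30)/(9*s^4 + 60*s^2 + 100)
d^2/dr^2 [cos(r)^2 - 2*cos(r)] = 2*cos(r) - 2*cos(2*r)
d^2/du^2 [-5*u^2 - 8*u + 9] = -10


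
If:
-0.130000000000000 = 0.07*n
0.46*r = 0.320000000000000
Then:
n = -1.86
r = 0.70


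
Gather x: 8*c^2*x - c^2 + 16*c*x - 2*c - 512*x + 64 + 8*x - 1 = -c^2 - 2*c + x*(8*c^2 + 16*c - 504) + 63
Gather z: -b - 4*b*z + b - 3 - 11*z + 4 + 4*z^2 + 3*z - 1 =4*z^2 + z*(-4*b - 8)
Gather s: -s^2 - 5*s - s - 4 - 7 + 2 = -s^2 - 6*s - 9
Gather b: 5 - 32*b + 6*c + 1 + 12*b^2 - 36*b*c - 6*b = 12*b^2 + b*(-36*c - 38) + 6*c + 6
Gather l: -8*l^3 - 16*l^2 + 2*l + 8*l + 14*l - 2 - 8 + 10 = -8*l^3 - 16*l^2 + 24*l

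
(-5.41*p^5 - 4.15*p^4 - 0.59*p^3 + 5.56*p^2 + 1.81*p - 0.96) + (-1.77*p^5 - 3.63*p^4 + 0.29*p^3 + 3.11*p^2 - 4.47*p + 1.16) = -7.18*p^5 - 7.78*p^4 - 0.3*p^3 + 8.67*p^2 - 2.66*p + 0.2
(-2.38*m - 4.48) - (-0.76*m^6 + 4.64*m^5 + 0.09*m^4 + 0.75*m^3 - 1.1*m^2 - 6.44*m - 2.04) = 0.76*m^6 - 4.64*m^5 - 0.09*m^4 - 0.75*m^3 + 1.1*m^2 + 4.06*m - 2.44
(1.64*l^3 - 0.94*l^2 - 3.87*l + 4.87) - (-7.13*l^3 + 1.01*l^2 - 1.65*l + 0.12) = 8.77*l^3 - 1.95*l^2 - 2.22*l + 4.75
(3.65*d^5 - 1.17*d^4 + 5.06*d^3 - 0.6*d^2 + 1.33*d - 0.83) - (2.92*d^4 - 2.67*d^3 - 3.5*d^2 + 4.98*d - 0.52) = 3.65*d^5 - 4.09*d^4 + 7.73*d^3 + 2.9*d^2 - 3.65*d - 0.31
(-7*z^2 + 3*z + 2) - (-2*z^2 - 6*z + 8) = -5*z^2 + 9*z - 6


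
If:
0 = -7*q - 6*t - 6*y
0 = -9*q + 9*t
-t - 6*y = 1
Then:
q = 1/12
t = 1/12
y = -13/72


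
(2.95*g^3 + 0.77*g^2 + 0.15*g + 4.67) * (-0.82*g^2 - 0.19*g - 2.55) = -2.419*g^5 - 1.1919*g^4 - 7.7918*g^3 - 5.8214*g^2 - 1.2698*g - 11.9085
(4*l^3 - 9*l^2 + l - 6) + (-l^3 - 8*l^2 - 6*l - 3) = 3*l^3 - 17*l^2 - 5*l - 9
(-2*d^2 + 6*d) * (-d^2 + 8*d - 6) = 2*d^4 - 22*d^3 + 60*d^2 - 36*d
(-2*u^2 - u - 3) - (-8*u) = -2*u^2 + 7*u - 3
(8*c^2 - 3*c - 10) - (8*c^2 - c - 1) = -2*c - 9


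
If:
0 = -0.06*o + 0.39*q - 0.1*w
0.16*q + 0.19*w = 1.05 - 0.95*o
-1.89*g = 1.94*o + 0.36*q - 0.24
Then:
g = 0.201420121967346*w - 1.01043585021486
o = 1.07734806629834 - 0.237042883451723*w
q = 0.219942120494607*w + 0.165745856353591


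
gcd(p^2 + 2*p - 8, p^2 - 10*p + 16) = p - 2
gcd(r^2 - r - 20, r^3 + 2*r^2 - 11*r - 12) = r + 4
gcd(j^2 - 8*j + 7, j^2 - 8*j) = 1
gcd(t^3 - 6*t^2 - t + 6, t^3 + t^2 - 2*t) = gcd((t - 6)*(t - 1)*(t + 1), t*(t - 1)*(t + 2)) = t - 1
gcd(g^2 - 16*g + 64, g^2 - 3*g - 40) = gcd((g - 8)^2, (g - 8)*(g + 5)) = g - 8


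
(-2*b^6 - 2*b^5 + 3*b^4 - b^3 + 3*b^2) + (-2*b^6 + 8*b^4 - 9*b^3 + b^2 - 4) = -4*b^6 - 2*b^5 + 11*b^4 - 10*b^3 + 4*b^2 - 4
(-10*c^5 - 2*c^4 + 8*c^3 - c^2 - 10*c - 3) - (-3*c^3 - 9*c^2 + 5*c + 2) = -10*c^5 - 2*c^4 + 11*c^3 + 8*c^2 - 15*c - 5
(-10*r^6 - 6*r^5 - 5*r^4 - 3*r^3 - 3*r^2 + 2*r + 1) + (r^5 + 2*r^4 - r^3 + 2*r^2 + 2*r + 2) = -10*r^6 - 5*r^5 - 3*r^4 - 4*r^3 - r^2 + 4*r + 3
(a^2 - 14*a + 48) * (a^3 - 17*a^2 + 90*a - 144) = a^5 - 31*a^4 + 376*a^3 - 2220*a^2 + 6336*a - 6912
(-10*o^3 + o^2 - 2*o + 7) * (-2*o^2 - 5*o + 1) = 20*o^5 + 48*o^4 - 11*o^3 - 3*o^2 - 37*o + 7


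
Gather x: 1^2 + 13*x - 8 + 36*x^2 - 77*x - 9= 36*x^2 - 64*x - 16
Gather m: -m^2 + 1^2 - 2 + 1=-m^2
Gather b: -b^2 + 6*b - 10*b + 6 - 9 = -b^2 - 4*b - 3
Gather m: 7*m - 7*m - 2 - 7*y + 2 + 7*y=0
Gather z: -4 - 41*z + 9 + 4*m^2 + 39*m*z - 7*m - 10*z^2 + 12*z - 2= 4*m^2 - 7*m - 10*z^2 + z*(39*m - 29) + 3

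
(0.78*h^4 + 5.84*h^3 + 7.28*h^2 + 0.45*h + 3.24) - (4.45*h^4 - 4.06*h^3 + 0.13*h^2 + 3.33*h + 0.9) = -3.67*h^4 + 9.9*h^3 + 7.15*h^2 - 2.88*h + 2.34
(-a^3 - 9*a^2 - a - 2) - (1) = -a^3 - 9*a^2 - a - 3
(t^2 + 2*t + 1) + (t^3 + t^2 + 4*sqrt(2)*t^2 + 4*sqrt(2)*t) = t^3 + 2*t^2 + 4*sqrt(2)*t^2 + 2*t + 4*sqrt(2)*t + 1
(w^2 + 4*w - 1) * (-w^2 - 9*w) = -w^4 - 13*w^3 - 35*w^2 + 9*w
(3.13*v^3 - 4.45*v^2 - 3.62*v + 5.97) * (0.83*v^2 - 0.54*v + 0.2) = 2.5979*v^5 - 5.3837*v^4 + 0.0244000000000004*v^3 + 6.0199*v^2 - 3.9478*v + 1.194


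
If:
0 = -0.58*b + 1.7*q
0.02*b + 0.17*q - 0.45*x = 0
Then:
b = 5.76923076923077*x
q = 1.9683257918552*x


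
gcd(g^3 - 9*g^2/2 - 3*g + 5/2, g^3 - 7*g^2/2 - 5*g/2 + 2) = g^2 + g/2 - 1/2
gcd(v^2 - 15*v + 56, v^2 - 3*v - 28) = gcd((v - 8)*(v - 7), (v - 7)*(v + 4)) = v - 7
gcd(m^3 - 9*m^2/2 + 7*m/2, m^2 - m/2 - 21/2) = m - 7/2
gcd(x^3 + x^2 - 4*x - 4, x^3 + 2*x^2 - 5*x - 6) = x^2 - x - 2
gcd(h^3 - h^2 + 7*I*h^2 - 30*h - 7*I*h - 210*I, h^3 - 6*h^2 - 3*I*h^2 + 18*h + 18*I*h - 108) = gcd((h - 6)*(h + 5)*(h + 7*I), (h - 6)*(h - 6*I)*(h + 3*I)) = h - 6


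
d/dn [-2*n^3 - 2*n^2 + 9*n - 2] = -6*n^2 - 4*n + 9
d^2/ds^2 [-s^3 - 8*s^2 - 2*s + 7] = -6*s - 16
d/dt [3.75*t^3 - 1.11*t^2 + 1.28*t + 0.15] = 11.25*t^2 - 2.22*t + 1.28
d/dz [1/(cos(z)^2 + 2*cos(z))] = 2*(sin(z)/cos(z)^2 + tan(z))/(cos(z) + 2)^2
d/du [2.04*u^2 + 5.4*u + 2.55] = 4.08*u + 5.4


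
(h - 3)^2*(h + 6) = h^3 - 27*h + 54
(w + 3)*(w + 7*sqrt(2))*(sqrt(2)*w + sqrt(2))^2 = 2*w^4 + 10*w^3 + 14*sqrt(2)*w^3 + 14*w^2 + 70*sqrt(2)*w^2 + 6*w + 98*sqrt(2)*w + 42*sqrt(2)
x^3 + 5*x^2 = x^2*(x + 5)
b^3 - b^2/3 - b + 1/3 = (b - 1)*(b - 1/3)*(b + 1)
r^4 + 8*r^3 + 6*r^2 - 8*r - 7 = (r - 1)*(r + 1)^2*(r + 7)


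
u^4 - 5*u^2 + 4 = (u - 2)*(u - 1)*(u + 1)*(u + 2)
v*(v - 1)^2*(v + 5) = v^4 + 3*v^3 - 9*v^2 + 5*v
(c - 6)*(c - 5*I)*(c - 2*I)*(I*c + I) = I*c^4 + 7*c^3 - 5*I*c^3 - 35*c^2 - 16*I*c^2 - 42*c + 50*I*c + 60*I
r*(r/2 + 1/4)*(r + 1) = r^3/2 + 3*r^2/4 + r/4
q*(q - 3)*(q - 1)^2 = q^4 - 5*q^3 + 7*q^2 - 3*q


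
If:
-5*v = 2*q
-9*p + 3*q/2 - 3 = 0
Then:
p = -5*v/12 - 1/3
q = -5*v/2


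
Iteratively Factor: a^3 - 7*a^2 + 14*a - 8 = (a - 1)*(a^2 - 6*a + 8) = (a - 2)*(a - 1)*(a - 4)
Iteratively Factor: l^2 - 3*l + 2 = (l - 1)*(l - 2)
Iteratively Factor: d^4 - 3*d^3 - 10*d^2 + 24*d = (d)*(d^3 - 3*d^2 - 10*d + 24) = d*(d - 4)*(d^2 + d - 6) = d*(d - 4)*(d + 3)*(d - 2)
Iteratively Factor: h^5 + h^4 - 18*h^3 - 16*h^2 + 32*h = (h - 1)*(h^4 + 2*h^3 - 16*h^2 - 32*h) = (h - 4)*(h - 1)*(h^3 + 6*h^2 + 8*h) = (h - 4)*(h - 1)*(h + 2)*(h^2 + 4*h) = (h - 4)*(h - 1)*(h + 2)*(h + 4)*(h)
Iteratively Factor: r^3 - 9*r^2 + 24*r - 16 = (r - 4)*(r^2 - 5*r + 4) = (r - 4)*(r - 1)*(r - 4)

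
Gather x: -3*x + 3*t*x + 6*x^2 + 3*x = 3*t*x + 6*x^2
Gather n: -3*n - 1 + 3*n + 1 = 0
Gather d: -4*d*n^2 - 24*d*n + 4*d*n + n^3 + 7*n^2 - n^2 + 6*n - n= d*(-4*n^2 - 20*n) + n^3 + 6*n^2 + 5*n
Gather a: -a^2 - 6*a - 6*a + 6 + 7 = -a^2 - 12*a + 13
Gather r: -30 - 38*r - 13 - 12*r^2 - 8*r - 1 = -12*r^2 - 46*r - 44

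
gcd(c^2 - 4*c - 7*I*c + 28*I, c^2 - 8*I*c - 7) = c - 7*I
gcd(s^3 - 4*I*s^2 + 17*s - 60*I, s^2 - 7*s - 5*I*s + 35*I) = s - 5*I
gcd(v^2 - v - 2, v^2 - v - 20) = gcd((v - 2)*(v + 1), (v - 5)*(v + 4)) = 1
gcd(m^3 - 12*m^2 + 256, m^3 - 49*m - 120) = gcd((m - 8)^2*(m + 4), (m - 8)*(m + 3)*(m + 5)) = m - 8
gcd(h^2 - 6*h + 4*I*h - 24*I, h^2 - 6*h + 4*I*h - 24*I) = h^2 + h*(-6 + 4*I) - 24*I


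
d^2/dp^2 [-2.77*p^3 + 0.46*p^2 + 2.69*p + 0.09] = 0.92 - 16.62*p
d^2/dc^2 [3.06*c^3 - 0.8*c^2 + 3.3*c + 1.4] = 18.36*c - 1.6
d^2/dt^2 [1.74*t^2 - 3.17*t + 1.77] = 3.48000000000000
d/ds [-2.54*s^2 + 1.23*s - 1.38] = 1.23 - 5.08*s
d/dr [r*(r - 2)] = 2*r - 2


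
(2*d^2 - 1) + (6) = 2*d^2 + 5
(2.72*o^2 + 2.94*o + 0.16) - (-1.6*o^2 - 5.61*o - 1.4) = 4.32*o^2 + 8.55*o + 1.56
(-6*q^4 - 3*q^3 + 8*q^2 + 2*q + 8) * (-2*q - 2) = 12*q^5 + 18*q^4 - 10*q^3 - 20*q^2 - 20*q - 16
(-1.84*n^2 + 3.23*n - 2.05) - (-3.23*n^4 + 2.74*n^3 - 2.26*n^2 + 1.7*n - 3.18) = 3.23*n^4 - 2.74*n^3 + 0.42*n^2 + 1.53*n + 1.13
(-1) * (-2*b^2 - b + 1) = 2*b^2 + b - 1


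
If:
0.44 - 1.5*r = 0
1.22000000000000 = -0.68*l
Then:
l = -1.79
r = 0.29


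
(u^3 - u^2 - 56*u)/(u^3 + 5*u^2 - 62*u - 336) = u/(u + 6)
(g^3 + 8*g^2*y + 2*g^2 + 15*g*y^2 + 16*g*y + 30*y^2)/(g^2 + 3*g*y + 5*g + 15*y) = (g^2 + 5*g*y + 2*g + 10*y)/(g + 5)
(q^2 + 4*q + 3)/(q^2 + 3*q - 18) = (q^2 + 4*q + 3)/(q^2 + 3*q - 18)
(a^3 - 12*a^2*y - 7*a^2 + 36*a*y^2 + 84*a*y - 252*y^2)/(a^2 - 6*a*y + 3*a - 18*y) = (a^2 - 6*a*y - 7*a + 42*y)/(a + 3)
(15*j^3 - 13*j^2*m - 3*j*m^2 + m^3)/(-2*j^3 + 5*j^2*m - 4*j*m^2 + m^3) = (-15*j^2 - 2*j*m + m^2)/(2*j^2 - 3*j*m + m^2)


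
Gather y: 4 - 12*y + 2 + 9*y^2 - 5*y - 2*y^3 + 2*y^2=-2*y^3 + 11*y^2 - 17*y + 6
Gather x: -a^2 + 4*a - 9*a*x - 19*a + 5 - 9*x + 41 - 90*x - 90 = -a^2 - 15*a + x*(-9*a - 99) - 44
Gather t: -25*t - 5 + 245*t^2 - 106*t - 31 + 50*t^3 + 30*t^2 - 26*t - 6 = 50*t^3 + 275*t^2 - 157*t - 42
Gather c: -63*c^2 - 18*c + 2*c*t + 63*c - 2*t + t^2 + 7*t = -63*c^2 + c*(2*t + 45) + t^2 + 5*t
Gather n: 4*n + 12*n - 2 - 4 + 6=16*n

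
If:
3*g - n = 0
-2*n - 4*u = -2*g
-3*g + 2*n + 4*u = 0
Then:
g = 0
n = 0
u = 0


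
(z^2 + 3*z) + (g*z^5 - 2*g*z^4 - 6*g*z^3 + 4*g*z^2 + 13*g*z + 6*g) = g*z^5 - 2*g*z^4 - 6*g*z^3 + 4*g*z^2 + 13*g*z + 6*g + z^2 + 3*z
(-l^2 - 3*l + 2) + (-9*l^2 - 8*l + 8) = -10*l^2 - 11*l + 10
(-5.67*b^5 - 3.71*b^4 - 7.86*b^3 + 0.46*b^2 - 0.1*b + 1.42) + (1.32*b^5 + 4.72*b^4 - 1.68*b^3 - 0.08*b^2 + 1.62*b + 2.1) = -4.35*b^5 + 1.01*b^4 - 9.54*b^3 + 0.38*b^2 + 1.52*b + 3.52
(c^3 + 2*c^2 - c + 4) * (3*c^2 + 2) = 3*c^5 + 6*c^4 - c^3 + 16*c^2 - 2*c + 8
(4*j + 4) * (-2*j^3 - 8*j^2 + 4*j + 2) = -8*j^4 - 40*j^3 - 16*j^2 + 24*j + 8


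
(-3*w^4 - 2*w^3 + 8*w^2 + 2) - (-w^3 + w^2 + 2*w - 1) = -3*w^4 - w^3 + 7*w^2 - 2*w + 3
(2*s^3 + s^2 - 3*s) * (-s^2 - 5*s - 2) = -2*s^5 - 11*s^4 - 6*s^3 + 13*s^2 + 6*s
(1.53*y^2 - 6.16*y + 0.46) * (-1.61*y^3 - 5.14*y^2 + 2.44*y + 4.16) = -2.4633*y^5 + 2.0534*y^4 + 34.655*y^3 - 11.03*y^2 - 24.5032*y + 1.9136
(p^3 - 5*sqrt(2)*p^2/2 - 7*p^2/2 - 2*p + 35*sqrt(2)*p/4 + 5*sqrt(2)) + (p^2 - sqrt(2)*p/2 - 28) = p^3 - 5*sqrt(2)*p^2/2 - 5*p^2/2 - 2*p + 33*sqrt(2)*p/4 - 28 + 5*sqrt(2)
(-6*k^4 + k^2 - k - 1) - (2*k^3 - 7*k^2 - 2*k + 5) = -6*k^4 - 2*k^3 + 8*k^2 + k - 6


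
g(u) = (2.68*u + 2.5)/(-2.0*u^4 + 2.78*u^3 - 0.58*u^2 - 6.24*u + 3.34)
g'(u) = (2.68*u + 2.5)*(8.0*u^3 - 8.34*u^2 + 1.16*u + 6.24)/(-2.0*u^4 + 2.78*u^3 - 0.58*u^2 - 6.24*u + 3.34)^2 + 2.68/(-2.0*u^4 + 2.78*u^3 - 0.58*u^2 - 6.24*u + 3.34)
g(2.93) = -0.11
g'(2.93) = 0.12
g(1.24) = -1.23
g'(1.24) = 2.08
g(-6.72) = 0.00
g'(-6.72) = 0.00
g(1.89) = -0.44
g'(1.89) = 0.67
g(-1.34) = 0.44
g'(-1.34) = 4.17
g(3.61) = -0.05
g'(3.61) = 0.05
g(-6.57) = 0.00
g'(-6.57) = 0.00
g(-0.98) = -0.03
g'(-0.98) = 0.67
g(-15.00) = 0.00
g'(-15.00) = 0.00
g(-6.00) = 0.00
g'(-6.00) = 0.00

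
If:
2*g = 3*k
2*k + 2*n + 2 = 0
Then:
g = -3*n/2 - 3/2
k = -n - 1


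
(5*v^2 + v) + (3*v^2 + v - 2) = 8*v^2 + 2*v - 2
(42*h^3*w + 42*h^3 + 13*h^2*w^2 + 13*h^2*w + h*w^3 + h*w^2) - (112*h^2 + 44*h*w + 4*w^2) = 42*h^3*w + 42*h^3 + 13*h^2*w^2 + 13*h^2*w - 112*h^2 + h*w^3 + h*w^2 - 44*h*w - 4*w^2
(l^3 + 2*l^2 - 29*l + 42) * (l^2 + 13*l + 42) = l^5 + 15*l^4 + 39*l^3 - 251*l^2 - 672*l + 1764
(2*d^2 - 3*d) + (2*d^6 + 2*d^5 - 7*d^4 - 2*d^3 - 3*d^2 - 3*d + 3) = 2*d^6 + 2*d^5 - 7*d^4 - 2*d^3 - d^2 - 6*d + 3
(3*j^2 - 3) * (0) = 0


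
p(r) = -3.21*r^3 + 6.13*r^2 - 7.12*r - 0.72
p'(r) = -9.63*r^2 + 12.26*r - 7.12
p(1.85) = -13.24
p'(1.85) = -17.40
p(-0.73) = 8.99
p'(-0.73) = -21.20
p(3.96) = -132.13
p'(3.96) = -109.58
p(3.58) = -94.93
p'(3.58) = -86.65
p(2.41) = -27.21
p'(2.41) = -33.51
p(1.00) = -4.92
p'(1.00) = -4.49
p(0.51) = -3.18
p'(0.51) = -3.37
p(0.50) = -3.15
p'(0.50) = -3.40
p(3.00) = -53.58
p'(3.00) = -57.01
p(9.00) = -1908.36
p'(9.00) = -676.81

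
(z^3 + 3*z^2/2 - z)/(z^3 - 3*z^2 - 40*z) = (-z^2 - 3*z/2 + 1)/(-z^2 + 3*z + 40)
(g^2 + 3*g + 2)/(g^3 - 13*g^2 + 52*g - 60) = (g^2 + 3*g + 2)/(g^3 - 13*g^2 + 52*g - 60)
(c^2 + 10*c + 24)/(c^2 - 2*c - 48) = (c + 4)/(c - 8)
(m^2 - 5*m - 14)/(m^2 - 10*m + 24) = (m^2 - 5*m - 14)/(m^2 - 10*m + 24)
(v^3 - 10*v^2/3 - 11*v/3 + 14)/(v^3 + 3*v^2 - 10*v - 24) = (v - 7/3)/(v + 4)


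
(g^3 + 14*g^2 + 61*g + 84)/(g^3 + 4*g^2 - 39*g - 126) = (g + 4)/(g - 6)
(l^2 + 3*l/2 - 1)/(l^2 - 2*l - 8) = (l - 1/2)/(l - 4)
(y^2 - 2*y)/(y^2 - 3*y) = (y - 2)/(y - 3)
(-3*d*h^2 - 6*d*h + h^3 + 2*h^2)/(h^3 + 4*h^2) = (-3*d*h - 6*d + h^2 + 2*h)/(h*(h + 4))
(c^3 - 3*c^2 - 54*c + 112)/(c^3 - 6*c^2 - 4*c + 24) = (c^2 - c - 56)/(c^2 - 4*c - 12)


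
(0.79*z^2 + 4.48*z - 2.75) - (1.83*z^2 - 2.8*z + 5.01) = -1.04*z^2 + 7.28*z - 7.76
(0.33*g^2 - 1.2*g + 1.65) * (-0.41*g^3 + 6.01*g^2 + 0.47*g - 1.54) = -0.1353*g^5 + 2.4753*g^4 - 7.7334*g^3 + 8.8443*g^2 + 2.6235*g - 2.541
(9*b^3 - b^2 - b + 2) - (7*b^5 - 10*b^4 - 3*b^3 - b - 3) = -7*b^5 + 10*b^4 + 12*b^3 - b^2 + 5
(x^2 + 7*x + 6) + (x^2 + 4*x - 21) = 2*x^2 + 11*x - 15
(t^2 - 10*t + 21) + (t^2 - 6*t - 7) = 2*t^2 - 16*t + 14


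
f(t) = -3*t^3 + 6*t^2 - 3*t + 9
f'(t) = -9*t^2 + 12*t - 3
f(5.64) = -355.28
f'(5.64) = -221.61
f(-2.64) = 113.94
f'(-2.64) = -97.41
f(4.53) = -160.34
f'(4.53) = -133.33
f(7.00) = -747.00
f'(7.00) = -360.00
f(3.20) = -37.46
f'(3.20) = -56.76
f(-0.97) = 20.29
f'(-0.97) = -23.11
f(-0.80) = 16.78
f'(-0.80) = -18.36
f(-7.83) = 1840.49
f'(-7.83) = -648.74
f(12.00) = -4347.00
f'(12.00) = -1155.00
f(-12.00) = 6093.00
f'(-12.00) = -1443.00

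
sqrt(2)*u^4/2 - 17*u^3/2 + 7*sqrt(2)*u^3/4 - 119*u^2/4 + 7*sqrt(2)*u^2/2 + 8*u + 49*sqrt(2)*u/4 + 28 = (u + 7/2)*(u - 8*sqrt(2))*(u - sqrt(2))*(sqrt(2)*u/2 + 1/2)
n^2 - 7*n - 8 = (n - 8)*(n + 1)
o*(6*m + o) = 6*m*o + o^2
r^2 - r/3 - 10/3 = (r - 2)*(r + 5/3)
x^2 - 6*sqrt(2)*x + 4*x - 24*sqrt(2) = (x + 4)*(x - 6*sqrt(2))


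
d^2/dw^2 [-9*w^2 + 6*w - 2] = -18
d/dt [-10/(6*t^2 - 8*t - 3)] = 40*(3*t - 2)/(-6*t^2 + 8*t + 3)^2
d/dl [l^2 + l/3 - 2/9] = 2*l + 1/3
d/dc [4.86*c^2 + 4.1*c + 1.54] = 9.72*c + 4.1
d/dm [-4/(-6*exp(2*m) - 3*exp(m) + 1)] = (-48*exp(m) - 12)*exp(m)/(6*exp(2*m) + 3*exp(m) - 1)^2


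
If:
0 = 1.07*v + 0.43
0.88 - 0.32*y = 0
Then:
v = -0.40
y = 2.75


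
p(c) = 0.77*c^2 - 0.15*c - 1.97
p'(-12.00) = -18.63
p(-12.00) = 110.71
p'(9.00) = 13.71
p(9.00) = 59.05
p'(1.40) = 2.01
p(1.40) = -0.67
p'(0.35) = 0.39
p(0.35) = -1.93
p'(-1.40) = -2.31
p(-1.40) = -0.25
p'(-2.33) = -3.74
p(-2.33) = 2.56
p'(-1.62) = -2.64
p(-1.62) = 0.29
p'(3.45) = 5.16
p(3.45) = 6.68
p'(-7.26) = -11.33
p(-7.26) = 39.70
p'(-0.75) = -1.30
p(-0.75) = -1.42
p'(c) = 1.54*c - 0.15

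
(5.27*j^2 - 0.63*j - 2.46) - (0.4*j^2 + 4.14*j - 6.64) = 4.87*j^2 - 4.77*j + 4.18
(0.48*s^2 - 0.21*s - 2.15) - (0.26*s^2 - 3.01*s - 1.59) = 0.22*s^2 + 2.8*s - 0.56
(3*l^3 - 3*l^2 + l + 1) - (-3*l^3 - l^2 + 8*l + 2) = 6*l^3 - 2*l^2 - 7*l - 1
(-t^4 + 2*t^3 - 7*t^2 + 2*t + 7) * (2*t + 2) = -2*t^5 + 2*t^4 - 10*t^3 - 10*t^2 + 18*t + 14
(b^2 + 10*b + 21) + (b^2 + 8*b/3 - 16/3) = 2*b^2 + 38*b/3 + 47/3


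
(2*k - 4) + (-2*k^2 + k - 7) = -2*k^2 + 3*k - 11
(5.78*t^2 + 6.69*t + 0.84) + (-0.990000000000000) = 5.78*t^2 + 6.69*t - 0.15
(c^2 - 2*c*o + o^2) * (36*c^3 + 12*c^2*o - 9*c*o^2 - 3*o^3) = 36*c^5 - 60*c^4*o + 3*c^3*o^2 + 27*c^2*o^3 - 3*c*o^4 - 3*o^5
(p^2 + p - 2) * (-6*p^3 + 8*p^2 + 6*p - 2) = -6*p^5 + 2*p^4 + 26*p^3 - 12*p^2 - 14*p + 4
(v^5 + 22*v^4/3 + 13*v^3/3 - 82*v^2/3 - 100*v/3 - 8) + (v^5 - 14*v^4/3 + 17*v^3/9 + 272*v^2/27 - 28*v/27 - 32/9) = 2*v^5 + 8*v^4/3 + 56*v^3/9 - 466*v^2/27 - 928*v/27 - 104/9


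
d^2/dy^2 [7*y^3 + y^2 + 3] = 42*y + 2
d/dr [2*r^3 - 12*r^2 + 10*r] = 6*r^2 - 24*r + 10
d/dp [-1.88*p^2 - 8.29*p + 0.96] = -3.76*p - 8.29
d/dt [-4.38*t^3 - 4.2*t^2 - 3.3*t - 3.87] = -13.14*t^2 - 8.4*t - 3.3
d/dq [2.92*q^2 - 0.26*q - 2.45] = 5.84*q - 0.26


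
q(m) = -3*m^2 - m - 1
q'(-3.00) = 17.00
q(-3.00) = -25.00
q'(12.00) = -73.00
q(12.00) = -445.00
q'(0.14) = -1.84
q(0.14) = -1.20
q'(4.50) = -28.00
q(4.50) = -66.25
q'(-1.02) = 5.12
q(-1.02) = -3.10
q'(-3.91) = 22.46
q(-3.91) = -42.95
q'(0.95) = -6.70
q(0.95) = -4.66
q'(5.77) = -35.62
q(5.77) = -106.65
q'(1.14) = -7.84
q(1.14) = -6.04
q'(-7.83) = 45.98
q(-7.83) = -177.10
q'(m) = -6*m - 1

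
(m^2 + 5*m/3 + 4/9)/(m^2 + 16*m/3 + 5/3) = (m + 4/3)/(m + 5)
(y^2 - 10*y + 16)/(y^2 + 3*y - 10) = (y - 8)/(y + 5)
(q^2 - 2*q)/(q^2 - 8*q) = (q - 2)/(q - 8)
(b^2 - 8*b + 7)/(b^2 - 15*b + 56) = (b - 1)/(b - 8)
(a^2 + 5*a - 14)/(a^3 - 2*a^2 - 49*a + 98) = 1/(a - 7)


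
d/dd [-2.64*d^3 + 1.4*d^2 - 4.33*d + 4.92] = -7.92*d^2 + 2.8*d - 4.33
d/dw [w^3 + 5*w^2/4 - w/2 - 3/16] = 3*w^2 + 5*w/2 - 1/2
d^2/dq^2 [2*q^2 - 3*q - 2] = 4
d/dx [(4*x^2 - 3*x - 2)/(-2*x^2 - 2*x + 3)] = (-14*x^2 + 16*x - 13)/(4*x^4 + 8*x^3 - 8*x^2 - 12*x + 9)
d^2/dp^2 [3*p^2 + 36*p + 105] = 6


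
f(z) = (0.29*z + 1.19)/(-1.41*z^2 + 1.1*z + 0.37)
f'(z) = (0.29*z + 1.19)*(2.82*z - 1.1)/(-1.41*z^2 + 1.1*z + 0.37)^2 + 0.29/(-1.41*z^2 + 1.1*z + 0.37) = (0.4089*z^2 + 3.3558*z - 1.2017)/(1.9881*z^4 - 3.102*z^3 + 0.1666*z^2 + 0.814*z + 0.1369)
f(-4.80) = 0.01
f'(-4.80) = -0.01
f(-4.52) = 0.00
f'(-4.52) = -0.01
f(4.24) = -0.12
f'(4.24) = 0.05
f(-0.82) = -0.64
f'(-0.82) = -1.68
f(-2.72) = -0.03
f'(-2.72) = -0.04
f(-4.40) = 0.00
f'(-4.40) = -0.01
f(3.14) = -0.21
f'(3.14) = 0.13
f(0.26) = 2.26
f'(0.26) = -0.96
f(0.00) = 3.22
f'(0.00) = -8.78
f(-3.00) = -0.02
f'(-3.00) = -0.03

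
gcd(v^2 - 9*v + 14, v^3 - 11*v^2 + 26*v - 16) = v - 2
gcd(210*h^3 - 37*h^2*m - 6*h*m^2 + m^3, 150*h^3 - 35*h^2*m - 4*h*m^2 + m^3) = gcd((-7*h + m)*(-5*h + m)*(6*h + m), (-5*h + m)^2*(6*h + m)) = 30*h^2 - h*m - m^2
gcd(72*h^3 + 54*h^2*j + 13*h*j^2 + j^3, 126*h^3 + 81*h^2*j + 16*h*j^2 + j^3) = 18*h^2 + 9*h*j + j^2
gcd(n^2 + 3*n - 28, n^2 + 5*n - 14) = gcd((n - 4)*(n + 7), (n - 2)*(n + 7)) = n + 7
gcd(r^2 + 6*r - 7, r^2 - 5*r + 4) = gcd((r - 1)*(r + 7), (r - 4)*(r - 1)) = r - 1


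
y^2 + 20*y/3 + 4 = (y + 2/3)*(y + 6)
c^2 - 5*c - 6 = (c - 6)*(c + 1)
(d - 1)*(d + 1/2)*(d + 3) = d^3 + 5*d^2/2 - 2*d - 3/2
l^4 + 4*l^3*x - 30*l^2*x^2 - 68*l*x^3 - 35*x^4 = (l - 5*x)*(l + x)^2*(l + 7*x)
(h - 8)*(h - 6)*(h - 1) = h^3 - 15*h^2 + 62*h - 48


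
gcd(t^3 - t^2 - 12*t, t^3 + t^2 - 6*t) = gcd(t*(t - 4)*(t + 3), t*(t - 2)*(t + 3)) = t^2 + 3*t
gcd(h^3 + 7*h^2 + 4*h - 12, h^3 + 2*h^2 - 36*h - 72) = h^2 + 8*h + 12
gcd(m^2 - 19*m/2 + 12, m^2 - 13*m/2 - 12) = m - 8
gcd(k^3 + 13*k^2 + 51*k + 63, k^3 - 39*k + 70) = k + 7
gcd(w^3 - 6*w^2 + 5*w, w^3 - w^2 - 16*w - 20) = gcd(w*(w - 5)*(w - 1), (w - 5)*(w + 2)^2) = w - 5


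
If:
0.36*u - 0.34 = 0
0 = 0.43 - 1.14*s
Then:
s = 0.38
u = 0.94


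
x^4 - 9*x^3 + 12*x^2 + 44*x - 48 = (x - 6)*(x - 4)*(x - 1)*(x + 2)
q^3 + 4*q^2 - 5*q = q*(q - 1)*(q + 5)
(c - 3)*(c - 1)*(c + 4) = c^3 - 13*c + 12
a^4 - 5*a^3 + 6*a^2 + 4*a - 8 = (a - 2)^3*(a + 1)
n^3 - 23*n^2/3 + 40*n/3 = n*(n - 5)*(n - 8/3)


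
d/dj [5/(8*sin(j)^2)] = -5*cos(j)/(4*sin(j)^3)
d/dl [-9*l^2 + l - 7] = 1 - 18*l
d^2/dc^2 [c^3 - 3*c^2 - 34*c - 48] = 6*c - 6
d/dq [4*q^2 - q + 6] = 8*q - 1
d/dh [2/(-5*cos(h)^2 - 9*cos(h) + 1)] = -2*(10*cos(h) + 9)*sin(h)/(5*cos(h)^2 + 9*cos(h) - 1)^2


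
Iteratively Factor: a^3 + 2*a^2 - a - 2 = (a + 1)*(a^2 + a - 2) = (a - 1)*(a + 1)*(a + 2)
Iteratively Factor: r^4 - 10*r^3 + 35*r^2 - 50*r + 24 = (r - 3)*(r^3 - 7*r^2 + 14*r - 8) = (r - 3)*(r - 1)*(r^2 - 6*r + 8) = (r - 4)*(r - 3)*(r - 1)*(r - 2)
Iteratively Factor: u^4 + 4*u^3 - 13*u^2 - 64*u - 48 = (u - 4)*(u^3 + 8*u^2 + 19*u + 12) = (u - 4)*(u + 4)*(u^2 + 4*u + 3) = (u - 4)*(u + 3)*(u + 4)*(u + 1)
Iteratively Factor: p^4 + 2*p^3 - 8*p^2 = (p - 2)*(p^3 + 4*p^2) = p*(p - 2)*(p^2 + 4*p) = p^2*(p - 2)*(p + 4)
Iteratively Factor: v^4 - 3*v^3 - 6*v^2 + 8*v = (v - 4)*(v^3 + v^2 - 2*v) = (v - 4)*(v + 2)*(v^2 - v) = v*(v - 4)*(v + 2)*(v - 1)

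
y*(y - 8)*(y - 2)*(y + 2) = y^4 - 8*y^3 - 4*y^2 + 32*y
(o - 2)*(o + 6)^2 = o^3 + 10*o^2 + 12*o - 72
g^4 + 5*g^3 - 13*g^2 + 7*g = g*(g - 1)^2*(g + 7)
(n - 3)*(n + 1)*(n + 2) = n^3 - 7*n - 6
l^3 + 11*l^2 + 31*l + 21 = (l + 1)*(l + 3)*(l + 7)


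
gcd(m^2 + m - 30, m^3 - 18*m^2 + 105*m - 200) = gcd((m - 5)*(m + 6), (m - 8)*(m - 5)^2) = m - 5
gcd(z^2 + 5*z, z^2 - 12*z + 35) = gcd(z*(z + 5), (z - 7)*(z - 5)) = 1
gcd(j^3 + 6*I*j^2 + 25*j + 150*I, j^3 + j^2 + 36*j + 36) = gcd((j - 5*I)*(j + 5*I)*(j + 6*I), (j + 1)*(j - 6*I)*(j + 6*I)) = j + 6*I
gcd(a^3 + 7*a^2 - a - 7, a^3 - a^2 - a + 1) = a^2 - 1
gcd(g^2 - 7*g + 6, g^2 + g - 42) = g - 6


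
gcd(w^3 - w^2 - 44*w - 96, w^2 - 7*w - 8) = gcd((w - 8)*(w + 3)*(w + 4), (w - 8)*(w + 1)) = w - 8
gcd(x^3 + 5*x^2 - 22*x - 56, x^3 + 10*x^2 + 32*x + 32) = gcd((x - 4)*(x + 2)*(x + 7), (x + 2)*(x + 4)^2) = x + 2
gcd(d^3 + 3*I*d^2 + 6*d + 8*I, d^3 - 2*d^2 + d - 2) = d + I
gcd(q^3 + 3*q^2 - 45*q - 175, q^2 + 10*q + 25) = q^2 + 10*q + 25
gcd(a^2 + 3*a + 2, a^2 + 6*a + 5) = a + 1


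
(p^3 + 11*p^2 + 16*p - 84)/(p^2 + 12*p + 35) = (p^2 + 4*p - 12)/(p + 5)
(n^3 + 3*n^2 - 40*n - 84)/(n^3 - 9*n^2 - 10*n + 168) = (n^2 + 9*n + 14)/(n^2 - 3*n - 28)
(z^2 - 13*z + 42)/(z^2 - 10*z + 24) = (z - 7)/(z - 4)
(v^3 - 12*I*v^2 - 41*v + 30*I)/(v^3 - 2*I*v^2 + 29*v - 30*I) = (v - 5*I)/(v + 5*I)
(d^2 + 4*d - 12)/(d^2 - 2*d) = (d + 6)/d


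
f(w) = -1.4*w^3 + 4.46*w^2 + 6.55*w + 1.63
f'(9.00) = -253.37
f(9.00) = -598.76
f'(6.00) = -91.13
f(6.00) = -100.91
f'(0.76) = 10.90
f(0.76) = 8.57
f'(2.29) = 4.95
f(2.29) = 23.21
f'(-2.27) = -35.34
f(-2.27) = 26.12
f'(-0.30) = 3.50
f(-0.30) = 0.10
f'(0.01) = 6.64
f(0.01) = 1.70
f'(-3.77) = -86.77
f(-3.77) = 115.34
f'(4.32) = -33.30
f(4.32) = 0.29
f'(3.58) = -15.35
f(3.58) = 18.00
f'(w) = -4.2*w^2 + 8.92*w + 6.55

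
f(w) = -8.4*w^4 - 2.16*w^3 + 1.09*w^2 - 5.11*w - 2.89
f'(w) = -33.6*w^3 - 6.48*w^2 + 2.18*w - 5.11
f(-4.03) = -2038.86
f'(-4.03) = 2080.01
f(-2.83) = -469.54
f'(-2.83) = 698.37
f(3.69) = -1672.77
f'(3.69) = -1773.48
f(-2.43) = -245.93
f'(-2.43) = 433.45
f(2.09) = -188.80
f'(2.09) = -335.60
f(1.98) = -154.61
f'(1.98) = -287.01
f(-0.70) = -0.05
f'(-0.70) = 1.71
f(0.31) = -4.51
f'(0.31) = -6.06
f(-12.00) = -170234.53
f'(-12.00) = 57096.41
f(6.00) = -11347.27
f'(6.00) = -7482.91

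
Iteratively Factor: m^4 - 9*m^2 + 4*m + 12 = (m - 2)*(m^3 + 2*m^2 - 5*m - 6) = (m - 2)^2*(m^2 + 4*m + 3) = (m - 2)^2*(m + 3)*(m + 1)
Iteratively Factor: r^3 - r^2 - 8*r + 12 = (r + 3)*(r^2 - 4*r + 4) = (r - 2)*(r + 3)*(r - 2)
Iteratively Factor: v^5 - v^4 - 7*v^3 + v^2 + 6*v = (v + 1)*(v^4 - 2*v^3 - 5*v^2 + 6*v) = (v - 1)*(v + 1)*(v^3 - v^2 - 6*v) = (v - 3)*(v - 1)*(v + 1)*(v^2 + 2*v) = (v - 3)*(v - 1)*(v + 1)*(v + 2)*(v)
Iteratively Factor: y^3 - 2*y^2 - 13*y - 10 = (y + 2)*(y^2 - 4*y - 5) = (y - 5)*(y + 2)*(y + 1)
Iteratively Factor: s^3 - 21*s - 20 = (s + 1)*(s^2 - s - 20) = (s - 5)*(s + 1)*(s + 4)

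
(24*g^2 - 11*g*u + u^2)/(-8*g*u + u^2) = (-3*g + u)/u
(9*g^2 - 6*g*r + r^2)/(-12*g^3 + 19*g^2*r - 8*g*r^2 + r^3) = (-3*g + r)/(4*g^2 - 5*g*r + r^2)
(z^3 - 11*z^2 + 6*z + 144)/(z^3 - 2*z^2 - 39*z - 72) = (z - 6)/(z + 3)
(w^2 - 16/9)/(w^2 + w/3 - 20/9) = (3*w + 4)/(3*w + 5)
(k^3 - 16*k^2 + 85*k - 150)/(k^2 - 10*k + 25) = k - 6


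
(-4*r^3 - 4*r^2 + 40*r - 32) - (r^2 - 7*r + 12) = -4*r^3 - 5*r^2 + 47*r - 44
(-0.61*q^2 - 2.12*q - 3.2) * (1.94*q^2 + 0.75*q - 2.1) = -1.1834*q^4 - 4.5703*q^3 - 6.517*q^2 + 2.052*q + 6.72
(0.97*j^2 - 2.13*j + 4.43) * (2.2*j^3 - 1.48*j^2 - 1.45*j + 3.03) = 2.134*j^5 - 6.1216*j^4 + 11.4919*j^3 - 0.528799999999999*j^2 - 12.8774*j + 13.4229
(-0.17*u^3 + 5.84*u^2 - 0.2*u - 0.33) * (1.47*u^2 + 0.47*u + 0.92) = -0.2499*u^5 + 8.5049*u^4 + 2.2944*u^3 + 4.7937*u^2 - 0.3391*u - 0.3036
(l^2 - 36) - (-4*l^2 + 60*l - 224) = 5*l^2 - 60*l + 188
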